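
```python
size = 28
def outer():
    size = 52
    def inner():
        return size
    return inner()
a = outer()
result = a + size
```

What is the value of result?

Step 1: outer() has local size = 52. inner() reads from enclosing.
Step 2: outer() returns 52. Global size = 28 unchanged.
Step 3: result = 52 + 28 = 80

The answer is 80.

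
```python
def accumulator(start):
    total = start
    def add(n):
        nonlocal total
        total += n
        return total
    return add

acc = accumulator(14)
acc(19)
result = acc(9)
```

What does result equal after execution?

Step 1: accumulator(14) creates closure with total = 14.
Step 2: First acc(19): total = 14 + 19 = 33.
Step 3: Second acc(9): total = 33 + 9 = 42. result = 42

The answer is 42.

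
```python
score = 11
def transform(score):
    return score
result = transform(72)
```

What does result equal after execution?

Step 1: Global score = 11.
Step 2: transform(72) takes parameter score = 72, which shadows the global.
Step 3: result = 72

The answer is 72.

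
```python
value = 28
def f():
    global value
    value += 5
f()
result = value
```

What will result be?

Step 1: value = 28 globally.
Step 2: f() modifies global value: value += 5 = 33.
Step 3: result = 33

The answer is 33.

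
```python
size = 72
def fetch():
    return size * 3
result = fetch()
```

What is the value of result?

Step 1: size = 72 is defined globally.
Step 2: fetch() looks up size from global scope = 72, then computes 72 * 3 = 216.
Step 3: result = 216

The answer is 216.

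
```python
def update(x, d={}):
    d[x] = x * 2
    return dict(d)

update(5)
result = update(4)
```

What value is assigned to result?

Step 1: Mutable default dict is shared across calls.
Step 2: First call adds 5: 10. Second call adds 4: 8.
Step 3: result = {5: 10, 4: 8}

The answer is {5: 10, 4: 8}.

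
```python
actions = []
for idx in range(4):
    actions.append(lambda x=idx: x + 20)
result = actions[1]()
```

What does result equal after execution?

Step 1: Default argument x=idx captures idx's value at definition time.
Step 2: actions[1] was defined when idx = 1, so x defaults to 1.
Step 3: result = 1 + 20 = 21 (default arg fixes the late binding issue)

The answer is 21.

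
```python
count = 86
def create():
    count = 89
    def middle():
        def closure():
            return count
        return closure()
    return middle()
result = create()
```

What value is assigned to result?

Step 1: create() defines count = 89. middle() and closure() have no local count.
Step 2: closure() checks local (none), enclosing middle() (none), enclosing create() and finds count = 89.
Step 3: result = 89

The answer is 89.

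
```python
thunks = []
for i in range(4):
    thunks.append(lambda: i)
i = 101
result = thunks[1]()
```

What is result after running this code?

Step 1: Lambdas capture the variable i by reference, not by value.
Step 2: After the loop, i is reassigned to 101.
Step 3: thunks[1]() looks up the current i = 101. result = 101

The answer is 101.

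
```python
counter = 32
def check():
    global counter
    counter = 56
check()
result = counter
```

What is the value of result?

Step 1: counter = 32 globally.
Step 2: check() declares global counter and sets it to 56.
Step 3: After check(), global counter = 56. result = 56

The answer is 56.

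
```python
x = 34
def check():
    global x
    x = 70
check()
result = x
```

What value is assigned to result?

Step 1: x = 34 globally.
Step 2: check() declares global x and sets it to 70.
Step 3: After check(), global x = 70. result = 70

The answer is 70.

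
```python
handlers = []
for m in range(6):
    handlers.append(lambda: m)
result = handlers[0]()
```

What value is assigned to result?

Step 1: The loop creates 6 lambdas, all referencing the same variable m.
Step 2: After the loop, m = 5 (final value).
Step 3: handlers[0]() looks up m at call time and finds 5. This is the late binding gotcha. result = 5

The answer is 5.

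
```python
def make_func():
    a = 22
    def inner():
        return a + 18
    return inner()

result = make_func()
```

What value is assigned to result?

Step 1: make_func() defines a = 22.
Step 2: inner() reads a = 22 from enclosing scope, returns 22 + 18 = 40.
Step 3: result = 40

The answer is 40.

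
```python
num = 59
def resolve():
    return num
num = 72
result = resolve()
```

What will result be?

Step 1: num is first set to 59, then reassigned to 72.
Step 2: resolve() is called after the reassignment, so it looks up the current global num = 72.
Step 3: result = 72

The answer is 72.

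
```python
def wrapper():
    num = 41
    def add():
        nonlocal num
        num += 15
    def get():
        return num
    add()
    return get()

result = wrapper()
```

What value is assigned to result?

Step 1: num = 41. add() modifies it via nonlocal, get() reads it.
Step 2: add() makes num = 41 + 15 = 56.
Step 3: get() returns 56. result = 56

The answer is 56.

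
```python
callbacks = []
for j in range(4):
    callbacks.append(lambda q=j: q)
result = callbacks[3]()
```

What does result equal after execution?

Step 1: Default argument q=j captures j's value at each iteration.
Step 2: callbacks[3] captured q = 3 when j was 3.
Step 3: result = 3

The answer is 3.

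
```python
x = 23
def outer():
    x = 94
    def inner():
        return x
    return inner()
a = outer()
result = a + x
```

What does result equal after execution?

Step 1: outer() has local x = 94. inner() reads from enclosing.
Step 2: outer() returns 94. Global x = 23 unchanged.
Step 3: result = 94 + 23 = 117

The answer is 117.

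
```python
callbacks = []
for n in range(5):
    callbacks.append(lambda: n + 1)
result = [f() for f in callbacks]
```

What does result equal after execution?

Step 1: All lambdas capture n by reference. After the loop, n = 4.
Step 2: Each call returns 4 + 1 = 5.
Step 3: result = [5, 5, 5, 5, 5]

The answer is [5, 5, 5, 5, 5].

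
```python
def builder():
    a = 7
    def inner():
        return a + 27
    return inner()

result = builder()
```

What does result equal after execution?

Step 1: builder() defines a = 7.
Step 2: inner() reads a = 7 from enclosing scope, returns 7 + 27 = 34.
Step 3: result = 34

The answer is 34.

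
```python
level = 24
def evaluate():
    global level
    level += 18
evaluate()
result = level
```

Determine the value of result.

Step 1: level = 24 globally.
Step 2: evaluate() modifies global level: level += 18 = 42.
Step 3: result = 42

The answer is 42.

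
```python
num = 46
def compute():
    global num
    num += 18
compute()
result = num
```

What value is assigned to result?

Step 1: num = 46 globally.
Step 2: compute() modifies global num: num += 18 = 64.
Step 3: result = 64

The answer is 64.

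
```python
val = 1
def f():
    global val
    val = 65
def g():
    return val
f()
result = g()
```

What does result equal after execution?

Step 1: val = 1.
Step 2: f() sets global val = 65.
Step 3: g() reads global val = 65. result = 65

The answer is 65.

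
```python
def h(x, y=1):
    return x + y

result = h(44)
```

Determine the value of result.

Step 1: h(44) uses default y = 1.
Step 2: Returns 44 + 1 = 45.
Step 3: result = 45

The answer is 45.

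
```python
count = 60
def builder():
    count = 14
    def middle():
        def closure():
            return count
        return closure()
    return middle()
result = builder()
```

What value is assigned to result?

Step 1: builder() defines count = 14. middle() and closure() have no local count.
Step 2: closure() checks local (none), enclosing middle() (none), enclosing builder() and finds count = 14.
Step 3: result = 14

The answer is 14.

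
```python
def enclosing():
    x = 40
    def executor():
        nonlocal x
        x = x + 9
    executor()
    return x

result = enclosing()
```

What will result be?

Step 1: enclosing() sets x = 40.
Step 2: executor() uses nonlocal to modify x in enclosing's scope: x = 40 + 9 = 49.
Step 3: enclosing() returns the modified x = 49

The answer is 49.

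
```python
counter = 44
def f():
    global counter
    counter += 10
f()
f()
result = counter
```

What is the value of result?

Step 1: counter = 44.
Step 2: First f(): counter = 44 + 10 = 54.
Step 3: Second f(): counter = 54 + 10 = 64. result = 64

The answer is 64.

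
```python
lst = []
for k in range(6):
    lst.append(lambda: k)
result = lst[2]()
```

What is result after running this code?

Step 1: The loop creates 6 lambdas, all referencing the same variable k.
Step 2: After the loop, k = 5 (final value).
Step 3: lst[2]() looks up k at call time and finds 5. This is the late binding gotcha. result = 5

The answer is 5.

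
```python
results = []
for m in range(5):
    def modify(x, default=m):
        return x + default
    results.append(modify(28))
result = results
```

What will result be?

Step 1: Default argument default=m is evaluated at function definition time.
Step 2: Each iteration creates modify with default = current m value.
Step 3: modify(28) returns 28 + default. results = [28, 29, 30, 31, 32]

The answer is [28, 29, 30, 31, 32].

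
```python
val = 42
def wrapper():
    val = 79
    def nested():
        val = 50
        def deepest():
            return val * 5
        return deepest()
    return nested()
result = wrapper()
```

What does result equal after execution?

Step 1: deepest() looks up val through LEGB: not local, finds val = 50 in enclosing nested().
Step 2: Returns 50 * 5 = 250.
Step 3: result = 250

The answer is 250.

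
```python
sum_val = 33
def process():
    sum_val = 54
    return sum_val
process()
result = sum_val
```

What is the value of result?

Step 1: sum_val = 33 globally.
Step 2: process() creates a LOCAL sum_val = 54 (no global keyword!).
Step 3: The global sum_val is unchanged. result = 33

The answer is 33.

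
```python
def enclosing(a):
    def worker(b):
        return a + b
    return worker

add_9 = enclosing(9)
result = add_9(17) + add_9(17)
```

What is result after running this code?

Step 1: add_9 captures a = 9.
Step 2: add_9(17) = 9 + 17 = 26, called twice.
Step 3: result = 26 + 26 = 52

The answer is 52.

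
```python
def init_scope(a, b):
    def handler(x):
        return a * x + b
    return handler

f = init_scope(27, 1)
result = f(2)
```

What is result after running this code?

Step 1: init_scope(27, 1) captures a = 27, b = 1.
Step 2: f(2) computes 27 * 2 + 1 = 55.
Step 3: result = 55

The answer is 55.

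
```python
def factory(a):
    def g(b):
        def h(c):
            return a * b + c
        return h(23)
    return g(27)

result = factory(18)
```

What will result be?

Step 1: a = 18, b = 27, c = 23.
Step 2: h() computes a * b + c = 18 * 27 + 23 = 509.
Step 3: result = 509

The answer is 509.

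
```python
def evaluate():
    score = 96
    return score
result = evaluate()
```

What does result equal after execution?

Step 1: evaluate() defines score = 96 in its local scope.
Step 2: return score finds the local variable score = 96.
Step 3: result = 96

The answer is 96.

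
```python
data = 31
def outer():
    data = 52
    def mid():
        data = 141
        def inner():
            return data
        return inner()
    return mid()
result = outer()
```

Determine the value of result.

Step 1: Three levels of shadowing: global 31, outer 52, mid 141.
Step 2: inner() finds data = 141 in enclosing mid() scope.
Step 3: result = 141

The answer is 141.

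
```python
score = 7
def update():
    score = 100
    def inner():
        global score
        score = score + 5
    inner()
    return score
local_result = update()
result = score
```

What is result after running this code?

Step 1: Global score = 7. update() creates local score = 100.
Step 2: inner() declares global score and adds 5: global score = 7 + 5 = 12.
Step 3: update() returns its local score = 100 (unaffected by inner).
Step 4: result = global score = 12

The answer is 12.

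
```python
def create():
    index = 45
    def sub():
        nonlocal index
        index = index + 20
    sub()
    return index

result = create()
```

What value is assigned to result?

Step 1: create() sets index = 45.
Step 2: sub() uses nonlocal to modify index in create's scope: index = 45 + 20 = 65.
Step 3: create() returns the modified index = 65

The answer is 65.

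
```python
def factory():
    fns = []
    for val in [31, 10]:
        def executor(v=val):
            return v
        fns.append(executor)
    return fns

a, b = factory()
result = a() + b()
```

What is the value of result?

Step 1: Default argument v=val captures val at each iteration.
Step 2: a() returns 31 (captured at first iteration), b() returns 10 (captured at second).
Step 3: result = 31 + 10 = 41

The answer is 41.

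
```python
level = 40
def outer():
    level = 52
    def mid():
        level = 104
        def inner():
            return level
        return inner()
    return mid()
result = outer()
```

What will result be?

Step 1: Three levels of shadowing: global 40, outer 52, mid 104.
Step 2: inner() finds level = 104 in enclosing mid() scope.
Step 3: result = 104

The answer is 104.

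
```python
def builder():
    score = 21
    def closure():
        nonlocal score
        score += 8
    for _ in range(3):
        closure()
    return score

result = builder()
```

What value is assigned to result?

Step 1: score = 21.
Step 2: closure() is called 3 times in a loop, each adding 8 via nonlocal.
Step 3: score = 21 + 8 * 3 = 45

The answer is 45.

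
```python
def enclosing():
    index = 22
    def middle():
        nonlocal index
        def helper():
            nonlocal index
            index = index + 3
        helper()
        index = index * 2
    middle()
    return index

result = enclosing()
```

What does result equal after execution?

Step 1: index = 22.
Step 2: helper() adds 3: index = 22 + 3 = 25.
Step 3: middle() doubles: index = 25 * 2 = 50.
Step 4: result = 50

The answer is 50.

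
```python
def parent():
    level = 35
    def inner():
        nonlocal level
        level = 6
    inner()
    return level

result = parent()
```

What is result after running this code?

Step 1: parent() sets level = 35.
Step 2: inner() uses nonlocal to reassign level = 6.
Step 3: result = 6

The answer is 6.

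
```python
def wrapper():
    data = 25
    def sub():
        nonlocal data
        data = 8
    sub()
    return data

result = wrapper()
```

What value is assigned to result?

Step 1: wrapper() sets data = 25.
Step 2: sub() uses nonlocal to reassign data = 8.
Step 3: result = 8

The answer is 8.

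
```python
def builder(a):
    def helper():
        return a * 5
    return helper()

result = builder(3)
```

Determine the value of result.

Step 1: builder(3) binds parameter a = 3.
Step 2: helper() accesses a = 3 from enclosing scope.
Step 3: result = 3 * 5 = 15

The answer is 15.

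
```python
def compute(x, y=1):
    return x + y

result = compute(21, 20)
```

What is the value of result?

Step 1: compute(21, 20) overrides default y with 20.
Step 2: Returns 21 + 20 = 41.
Step 3: result = 41

The answer is 41.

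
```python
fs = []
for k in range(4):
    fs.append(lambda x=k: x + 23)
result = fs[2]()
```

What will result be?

Step 1: Default argument x=k captures k's value at definition time.
Step 2: fs[2] was defined when k = 2, so x defaults to 2.
Step 3: result = 2 + 23 = 25 (default arg fixes the late binding issue)

The answer is 25.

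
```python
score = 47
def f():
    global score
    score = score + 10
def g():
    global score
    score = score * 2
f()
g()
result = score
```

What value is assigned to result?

Step 1: score = 47.
Step 2: f() adds 10: score = 47 + 10 = 57.
Step 3: g() doubles: score = 57 * 2 = 114.
Step 4: result = 114

The answer is 114.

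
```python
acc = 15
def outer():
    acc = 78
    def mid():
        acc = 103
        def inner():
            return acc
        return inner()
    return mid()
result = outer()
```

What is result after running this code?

Step 1: Three levels of shadowing: global 15, outer 78, mid 103.
Step 2: inner() finds acc = 103 in enclosing mid() scope.
Step 3: result = 103

The answer is 103.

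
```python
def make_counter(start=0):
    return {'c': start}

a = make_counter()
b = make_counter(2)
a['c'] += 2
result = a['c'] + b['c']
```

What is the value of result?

Step 1: make_counter() returns a new dict each call (immutable default 0).
Step 2: a = {'c': 0}, b = {'c': 2}.
Step 3: a['c'] += 2 = 2. result = 2 + 2 = 4

The answer is 4.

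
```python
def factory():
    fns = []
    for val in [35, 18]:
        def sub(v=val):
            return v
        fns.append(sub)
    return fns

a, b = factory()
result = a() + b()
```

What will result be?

Step 1: Default argument v=val captures val at each iteration.
Step 2: a() returns 35 (captured at first iteration), b() returns 18 (captured at second).
Step 3: result = 35 + 18 = 53

The answer is 53.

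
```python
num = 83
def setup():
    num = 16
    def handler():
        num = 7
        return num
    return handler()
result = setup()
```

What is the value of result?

Step 1: Three scopes define num: global (83), setup (16), handler (7).
Step 2: handler() has its own local num = 7, which shadows both enclosing and global.
Step 3: result = 7 (local wins in LEGB)

The answer is 7.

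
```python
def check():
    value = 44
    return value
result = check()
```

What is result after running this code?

Step 1: check() defines value = 44 in its local scope.
Step 2: return value finds the local variable value = 44.
Step 3: result = 44

The answer is 44.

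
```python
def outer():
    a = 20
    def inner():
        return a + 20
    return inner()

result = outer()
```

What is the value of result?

Step 1: outer() defines a = 20.
Step 2: inner() reads a = 20 from enclosing scope, returns 20 + 20 = 40.
Step 3: result = 40

The answer is 40.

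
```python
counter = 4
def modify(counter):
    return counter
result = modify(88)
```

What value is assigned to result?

Step 1: Global counter = 4.
Step 2: modify(88) takes parameter counter = 88, which shadows the global.
Step 3: result = 88

The answer is 88.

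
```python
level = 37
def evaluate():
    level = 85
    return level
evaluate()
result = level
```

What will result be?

Step 1: Global level = 37.
Step 2: evaluate() creates local level = 85 (shadow, not modification).
Step 3: After evaluate() returns, global level is unchanged. result = 37

The answer is 37.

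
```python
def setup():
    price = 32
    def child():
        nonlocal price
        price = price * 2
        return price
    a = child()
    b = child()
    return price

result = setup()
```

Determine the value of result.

Step 1: price starts at 32.
Step 2: First child(): price = 32 * 2 = 64.
Step 3: Second child(): price = 64 * 2 = 128.
Step 4: result = 128

The answer is 128.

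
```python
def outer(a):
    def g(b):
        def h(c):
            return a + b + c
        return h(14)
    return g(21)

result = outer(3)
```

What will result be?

Step 1: a = 3, b = 21, c = 14 across three nested scopes.
Step 2: h() accesses all three via LEGB rule.
Step 3: result = 3 + 21 + 14 = 38

The answer is 38.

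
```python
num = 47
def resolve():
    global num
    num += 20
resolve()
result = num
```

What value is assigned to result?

Step 1: num = 47 globally.
Step 2: resolve() modifies global num: num += 20 = 67.
Step 3: result = 67

The answer is 67.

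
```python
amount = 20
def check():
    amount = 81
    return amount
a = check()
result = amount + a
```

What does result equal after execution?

Step 1: Global amount = 20. check() returns local amount = 81.
Step 2: a = 81. Global amount still = 20.
Step 3: result = 20 + 81 = 101

The answer is 101.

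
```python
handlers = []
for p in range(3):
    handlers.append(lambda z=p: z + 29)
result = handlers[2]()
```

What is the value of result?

Step 1: Default argument z=p captures p's value at definition time.
Step 2: handlers[2] was defined when p = 2, so z defaults to 2.
Step 3: result = 2 + 29 = 31 (default arg fixes the late binding issue)

The answer is 31.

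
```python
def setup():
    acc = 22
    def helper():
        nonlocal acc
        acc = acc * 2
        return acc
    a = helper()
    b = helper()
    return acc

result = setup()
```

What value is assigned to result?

Step 1: acc starts at 22.
Step 2: First helper(): acc = 22 * 2 = 44.
Step 3: Second helper(): acc = 44 * 2 = 88.
Step 4: result = 88

The answer is 88.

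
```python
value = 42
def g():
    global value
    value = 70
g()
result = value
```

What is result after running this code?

Step 1: value = 42 globally.
Step 2: g() declares global value and sets it to 70.
Step 3: After g(), global value = 70. result = 70

The answer is 70.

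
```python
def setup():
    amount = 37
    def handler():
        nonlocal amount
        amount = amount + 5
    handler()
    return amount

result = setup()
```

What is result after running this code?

Step 1: setup() sets amount = 37.
Step 2: handler() uses nonlocal to modify amount in setup's scope: amount = 37 + 5 = 42.
Step 3: setup() returns the modified amount = 42

The answer is 42.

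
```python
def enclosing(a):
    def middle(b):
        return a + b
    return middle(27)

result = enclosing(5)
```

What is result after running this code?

Step 1: enclosing(5) passes a = 5.
Step 2: middle(27) has b = 27, reads a = 5 from enclosing.
Step 3: result = 5 + 27 = 32

The answer is 32.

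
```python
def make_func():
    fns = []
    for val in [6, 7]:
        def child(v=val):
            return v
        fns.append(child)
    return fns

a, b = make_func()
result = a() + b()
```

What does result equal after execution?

Step 1: Default argument v=val captures val at each iteration.
Step 2: a() returns 6 (captured at first iteration), b() returns 7 (captured at second).
Step 3: result = 6 + 7 = 13

The answer is 13.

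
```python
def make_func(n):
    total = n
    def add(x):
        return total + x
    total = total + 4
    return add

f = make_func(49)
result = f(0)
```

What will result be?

Step 1: make_func(49) sets total = 49, then total = 49 + 4 = 53.
Step 2: Closures capture by reference, so add sees total = 53.
Step 3: f(0) returns 53 + 0 = 53

The answer is 53.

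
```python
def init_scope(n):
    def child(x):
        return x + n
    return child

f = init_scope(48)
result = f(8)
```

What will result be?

Step 1: init_scope(48) creates a closure that captures n = 48.
Step 2: f(8) calls the closure with x = 8, returning 8 + 48 = 56.
Step 3: result = 56

The answer is 56.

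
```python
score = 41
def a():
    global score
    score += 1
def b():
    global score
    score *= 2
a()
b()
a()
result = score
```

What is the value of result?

Step 1: score = 41.
Step 2: a(): score = 41 + 1 = 42.
Step 3: b(): score = 42 * 2 = 84.
Step 4: a(): score = 84 + 1 = 85

The answer is 85.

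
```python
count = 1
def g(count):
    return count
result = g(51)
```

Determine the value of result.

Step 1: Global count = 1.
Step 2: g(51) takes parameter count = 51, which shadows the global.
Step 3: result = 51

The answer is 51.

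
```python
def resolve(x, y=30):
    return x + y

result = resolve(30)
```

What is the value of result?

Step 1: resolve(30) uses default y = 30.
Step 2: Returns 30 + 30 = 60.
Step 3: result = 60

The answer is 60.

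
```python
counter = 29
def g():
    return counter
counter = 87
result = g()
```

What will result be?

Step 1: counter is first set to 29, then reassigned to 87.
Step 2: g() is called after the reassignment, so it looks up the current global counter = 87.
Step 3: result = 87

The answer is 87.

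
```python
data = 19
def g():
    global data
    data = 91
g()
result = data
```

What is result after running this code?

Step 1: data = 19 globally.
Step 2: g() declares global data and sets it to 91.
Step 3: After g(), global data = 91. result = 91

The answer is 91.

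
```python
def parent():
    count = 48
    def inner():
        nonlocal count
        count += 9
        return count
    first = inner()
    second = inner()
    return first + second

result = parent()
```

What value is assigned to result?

Step 1: count starts at 48.
Step 2: First call: count = 48 + 9 = 57, returns 57.
Step 3: Second call: count = 57 + 9 = 66, returns 66.
Step 4: result = 57 + 66 = 123

The answer is 123.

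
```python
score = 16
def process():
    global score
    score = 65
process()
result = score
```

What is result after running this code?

Step 1: score = 16 globally.
Step 2: process() declares global score and sets it to 65.
Step 3: After process(), global score = 65. result = 65

The answer is 65.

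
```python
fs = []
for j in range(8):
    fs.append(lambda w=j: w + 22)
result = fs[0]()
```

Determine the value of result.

Step 1: Default argument w=j captures j's value at definition time.
Step 2: fs[0] was defined when j = 0, so w defaults to 0.
Step 3: result = 0 + 22 = 22 (default arg fixes the late binding issue)

The answer is 22.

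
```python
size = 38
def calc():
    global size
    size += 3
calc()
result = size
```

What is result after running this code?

Step 1: size = 38 globally.
Step 2: calc() modifies global size: size += 3 = 41.
Step 3: result = 41

The answer is 41.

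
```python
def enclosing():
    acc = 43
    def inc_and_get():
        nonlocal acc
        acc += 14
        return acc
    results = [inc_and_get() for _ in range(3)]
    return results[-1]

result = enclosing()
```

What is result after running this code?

Step 1: acc = 43.
Step 2: Three calls to inc_and_get(), each adding 14.
Step 3: Last value = 43 + 14 * 3 = 85

The answer is 85.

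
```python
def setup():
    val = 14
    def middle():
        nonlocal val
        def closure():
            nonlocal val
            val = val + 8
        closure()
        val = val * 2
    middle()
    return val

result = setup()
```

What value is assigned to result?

Step 1: val = 14.
Step 2: closure() adds 8: val = 14 + 8 = 22.
Step 3: middle() doubles: val = 22 * 2 = 44.
Step 4: result = 44

The answer is 44.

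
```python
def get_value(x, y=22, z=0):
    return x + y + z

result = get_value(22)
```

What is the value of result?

Step 1: get_value(22) uses defaults y = 22, z = 0.
Step 2: Returns 22 + 22 + 0 = 44.
Step 3: result = 44

The answer is 44.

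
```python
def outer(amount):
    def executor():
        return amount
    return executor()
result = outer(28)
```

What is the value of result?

Step 1: outer(28) binds parameter amount = 28.
Step 2: executor() looks up amount in enclosing scope and finds the parameter amount = 28.
Step 3: result = 28

The answer is 28.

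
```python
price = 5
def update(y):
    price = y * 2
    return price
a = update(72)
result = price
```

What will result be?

Step 1: Global price = 5.
Step 2: update(72) creates local price = 72 * 2 = 144.
Step 3: Global price unchanged because no global keyword. result = 5

The answer is 5.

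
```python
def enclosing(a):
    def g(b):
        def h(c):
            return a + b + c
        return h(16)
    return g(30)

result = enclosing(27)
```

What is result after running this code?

Step 1: a = 27, b = 30, c = 16 across three nested scopes.
Step 2: h() accesses all three via LEGB rule.
Step 3: result = 27 + 30 + 16 = 73

The answer is 73.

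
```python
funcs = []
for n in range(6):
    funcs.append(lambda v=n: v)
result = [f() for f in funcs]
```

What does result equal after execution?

Step 1: Default arg v=n captures n at each iteration.
Step 2: Each lambda has its own default: 0, 1, ..., 5.
Step 3: result = [0, 1, 2, 3, 4, 5]

The answer is [0, 1, 2, 3, 4, 5].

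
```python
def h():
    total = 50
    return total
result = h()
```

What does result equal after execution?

Step 1: h() defines total = 50 in its local scope.
Step 2: return total finds the local variable total = 50.
Step 3: result = 50

The answer is 50.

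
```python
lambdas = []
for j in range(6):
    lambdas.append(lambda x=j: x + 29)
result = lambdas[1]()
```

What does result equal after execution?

Step 1: Default argument x=j captures j's value at definition time.
Step 2: lambdas[1] was defined when j = 1, so x defaults to 1.
Step 3: result = 1 + 29 = 30 (default arg fixes the late binding issue)

The answer is 30.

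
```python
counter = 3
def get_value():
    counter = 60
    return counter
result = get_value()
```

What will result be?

Step 1: Global counter = 3.
Step 2: get_value() creates local counter = 60, shadowing the global.
Step 3: Returns local counter = 60. result = 60

The answer is 60.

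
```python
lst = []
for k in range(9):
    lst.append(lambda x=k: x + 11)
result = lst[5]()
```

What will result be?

Step 1: Default argument x=k captures k's value at definition time.
Step 2: lst[5] was defined when k = 5, so x defaults to 5.
Step 3: result = 5 + 11 = 16 (default arg fixes the late binding issue)

The answer is 16.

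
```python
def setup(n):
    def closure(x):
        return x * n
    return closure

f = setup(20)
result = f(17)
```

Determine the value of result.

Step 1: setup(20) creates a closure capturing n = 20.
Step 2: f(17) computes 17 * 20 = 340.
Step 3: result = 340

The answer is 340.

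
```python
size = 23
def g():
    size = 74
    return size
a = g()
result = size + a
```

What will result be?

Step 1: Global size = 23. g() returns local size = 74.
Step 2: a = 74. Global size still = 23.
Step 3: result = 23 + 74 = 97

The answer is 97.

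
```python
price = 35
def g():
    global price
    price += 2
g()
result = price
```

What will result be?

Step 1: price = 35 globally.
Step 2: g() modifies global price: price += 2 = 37.
Step 3: result = 37

The answer is 37.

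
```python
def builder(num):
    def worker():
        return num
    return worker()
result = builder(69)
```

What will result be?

Step 1: builder(69) binds parameter num = 69.
Step 2: worker() looks up num in enclosing scope and finds the parameter num = 69.
Step 3: result = 69

The answer is 69.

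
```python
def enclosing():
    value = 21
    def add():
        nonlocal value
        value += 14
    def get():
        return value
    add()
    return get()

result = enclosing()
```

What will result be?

Step 1: value = 21. add() modifies it via nonlocal, get() reads it.
Step 2: add() makes value = 21 + 14 = 35.
Step 3: get() returns 35. result = 35

The answer is 35.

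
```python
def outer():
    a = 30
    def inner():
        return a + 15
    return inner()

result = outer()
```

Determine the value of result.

Step 1: outer() defines a = 30.
Step 2: inner() reads a = 30 from enclosing scope, returns 30 + 15 = 45.
Step 3: result = 45

The answer is 45.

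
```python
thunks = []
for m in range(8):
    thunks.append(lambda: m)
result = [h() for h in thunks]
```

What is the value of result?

Step 1: All 8 lambdas share the same variable m.
Step 2: After the loop, m = 7.
Step 3: Each call returns 7. result = [7, 7, 7, 7, 7, 7, 7, 7]

The answer is [7, 7, 7, 7, 7, 7, 7, 7].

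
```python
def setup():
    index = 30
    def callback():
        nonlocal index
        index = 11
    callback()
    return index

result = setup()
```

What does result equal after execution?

Step 1: setup() sets index = 30.
Step 2: callback() uses nonlocal to reassign index = 11.
Step 3: result = 11

The answer is 11.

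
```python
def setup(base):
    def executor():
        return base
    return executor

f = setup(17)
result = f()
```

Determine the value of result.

Step 1: setup(17) creates closure capturing base = 17.
Step 2: f() returns the captured base = 17.
Step 3: result = 17

The answer is 17.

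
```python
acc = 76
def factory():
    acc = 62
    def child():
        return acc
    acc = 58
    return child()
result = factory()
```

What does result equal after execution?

Step 1: factory() sets acc = 62, then later acc = 58.
Step 2: child() is called after acc is reassigned to 58. Closures capture variables by reference, not by value.
Step 3: result = 58

The answer is 58.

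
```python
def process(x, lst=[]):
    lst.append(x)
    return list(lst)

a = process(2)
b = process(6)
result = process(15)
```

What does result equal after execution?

Step 1: Default list is shared. list() creates copies for return values.
Step 2: Internal list grows: [2] -> [2, 6] -> [2, 6, 15].
Step 3: result = [2, 6, 15]

The answer is [2, 6, 15].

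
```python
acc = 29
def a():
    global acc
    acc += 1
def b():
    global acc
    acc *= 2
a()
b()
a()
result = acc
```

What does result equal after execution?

Step 1: acc = 29.
Step 2: a(): acc = 29 + 1 = 30.
Step 3: b(): acc = 30 * 2 = 60.
Step 4: a(): acc = 60 + 1 = 61

The answer is 61.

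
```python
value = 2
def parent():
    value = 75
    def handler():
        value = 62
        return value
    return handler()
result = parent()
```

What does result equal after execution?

Step 1: Three scopes define value: global (2), parent (75), handler (62).
Step 2: handler() has its own local value = 62, which shadows both enclosing and global.
Step 3: result = 62 (local wins in LEGB)

The answer is 62.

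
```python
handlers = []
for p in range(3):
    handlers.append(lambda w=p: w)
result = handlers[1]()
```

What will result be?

Step 1: Default argument w=p captures p's value at each iteration.
Step 2: handlers[1] captured w = 1 when p was 1.
Step 3: result = 1

The answer is 1.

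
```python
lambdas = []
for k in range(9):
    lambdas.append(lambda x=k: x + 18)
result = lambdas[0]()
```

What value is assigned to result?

Step 1: Default argument x=k captures k's value at definition time.
Step 2: lambdas[0] was defined when k = 0, so x defaults to 0.
Step 3: result = 0 + 18 = 18 (default arg fixes the late binding issue)

The answer is 18.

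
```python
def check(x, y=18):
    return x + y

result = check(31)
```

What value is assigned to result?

Step 1: check(31) uses default y = 18.
Step 2: Returns 31 + 18 = 49.
Step 3: result = 49

The answer is 49.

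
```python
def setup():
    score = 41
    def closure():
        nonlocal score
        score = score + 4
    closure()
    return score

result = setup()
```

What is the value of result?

Step 1: setup() sets score = 41.
Step 2: closure() uses nonlocal to modify score in setup's scope: score = 41 + 4 = 45.
Step 3: setup() returns the modified score = 45

The answer is 45.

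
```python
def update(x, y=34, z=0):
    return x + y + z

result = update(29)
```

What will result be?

Step 1: update(29) uses defaults y = 34, z = 0.
Step 2: Returns 29 + 34 + 0 = 63.
Step 3: result = 63

The answer is 63.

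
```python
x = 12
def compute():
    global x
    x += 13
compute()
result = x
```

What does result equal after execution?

Step 1: x = 12 globally.
Step 2: compute() modifies global x: x += 13 = 25.
Step 3: result = 25

The answer is 25.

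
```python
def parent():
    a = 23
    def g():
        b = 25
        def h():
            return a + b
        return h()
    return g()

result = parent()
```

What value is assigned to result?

Step 1: parent() defines a = 23. g() defines b = 25.
Step 2: h() accesses both from enclosing scopes: a = 23, b = 25.
Step 3: result = 23 + 25 = 48

The answer is 48.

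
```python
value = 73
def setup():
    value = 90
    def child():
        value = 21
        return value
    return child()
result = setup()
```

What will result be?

Step 1: Three scopes define value: global (73), setup (90), child (21).
Step 2: child() has its own local value = 21, which shadows both enclosing and global.
Step 3: result = 21 (local wins in LEGB)

The answer is 21.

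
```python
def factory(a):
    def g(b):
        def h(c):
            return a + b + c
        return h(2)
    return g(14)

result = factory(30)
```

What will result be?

Step 1: a = 30, b = 14, c = 2 across three nested scopes.
Step 2: h() accesses all three via LEGB rule.
Step 3: result = 30 + 14 + 2 = 46

The answer is 46.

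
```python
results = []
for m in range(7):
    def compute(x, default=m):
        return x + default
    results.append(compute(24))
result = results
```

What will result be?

Step 1: Default argument default=m is evaluated at function definition time.
Step 2: Each iteration creates compute with default = current m value.
Step 3: compute(24) returns 24 + default. results = [24, 25, 26, 27, 28, 29, 30]

The answer is [24, 25, 26, 27, 28, 29, 30].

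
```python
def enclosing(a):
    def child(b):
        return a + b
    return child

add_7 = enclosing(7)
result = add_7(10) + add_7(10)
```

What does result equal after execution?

Step 1: add_7 captures a = 7.
Step 2: add_7(10) = 7 + 10 = 17, called twice.
Step 3: result = 17 + 17 = 34

The answer is 34.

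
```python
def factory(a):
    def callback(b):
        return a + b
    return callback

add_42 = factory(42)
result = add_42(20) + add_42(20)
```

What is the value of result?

Step 1: add_42 captures a = 42.
Step 2: add_42(20) = 42 + 20 = 62, called twice.
Step 3: result = 62 + 62 = 124

The answer is 124.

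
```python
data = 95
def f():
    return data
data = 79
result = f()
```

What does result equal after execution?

Step 1: data is first set to 95, then reassigned to 79.
Step 2: f() is called after the reassignment, so it looks up the current global data = 79.
Step 3: result = 79

The answer is 79.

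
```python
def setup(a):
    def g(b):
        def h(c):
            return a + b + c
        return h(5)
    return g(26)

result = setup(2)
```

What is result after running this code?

Step 1: a = 2, b = 26, c = 5 across three nested scopes.
Step 2: h() accesses all three via LEGB rule.
Step 3: result = 2 + 26 + 5 = 33

The answer is 33.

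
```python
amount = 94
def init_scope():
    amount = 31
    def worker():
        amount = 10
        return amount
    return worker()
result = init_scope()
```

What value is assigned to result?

Step 1: Three scopes define amount: global (94), init_scope (31), worker (10).
Step 2: worker() has its own local amount = 10, which shadows both enclosing and global.
Step 3: result = 10 (local wins in LEGB)

The answer is 10.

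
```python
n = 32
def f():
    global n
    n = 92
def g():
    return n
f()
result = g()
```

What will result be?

Step 1: n = 32.
Step 2: f() sets global n = 92.
Step 3: g() reads global n = 92. result = 92

The answer is 92.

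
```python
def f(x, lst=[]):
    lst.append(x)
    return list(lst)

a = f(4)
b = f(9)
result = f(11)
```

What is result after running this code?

Step 1: Default list is shared. list() creates copies for return values.
Step 2: Internal list grows: [4] -> [4, 9] -> [4, 9, 11].
Step 3: result = [4, 9, 11]

The answer is [4, 9, 11].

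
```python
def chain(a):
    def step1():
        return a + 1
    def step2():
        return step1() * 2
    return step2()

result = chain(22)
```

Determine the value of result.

Step 1: chain(22) captures a = 22.
Step 2: step2() calls step1() which returns 22 + 1 = 23.
Step 3: step2() returns 23 * 2 = 46

The answer is 46.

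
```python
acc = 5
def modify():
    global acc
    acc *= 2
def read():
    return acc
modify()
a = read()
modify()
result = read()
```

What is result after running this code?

Step 1: acc = 5.
Step 2: First modify(): acc = 5 * 2 = 10.
Step 3: Second modify(): acc = 10 * 2 = 20.
Step 4: read() returns 20

The answer is 20.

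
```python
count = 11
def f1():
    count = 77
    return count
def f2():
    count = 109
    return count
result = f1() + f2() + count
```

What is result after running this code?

Step 1: Each function shadows global count with its own local.
Step 2: f1() returns 77, f2() returns 109.
Step 3: Global count = 11 is unchanged. result = 77 + 109 + 11 = 197

The answer is 197.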